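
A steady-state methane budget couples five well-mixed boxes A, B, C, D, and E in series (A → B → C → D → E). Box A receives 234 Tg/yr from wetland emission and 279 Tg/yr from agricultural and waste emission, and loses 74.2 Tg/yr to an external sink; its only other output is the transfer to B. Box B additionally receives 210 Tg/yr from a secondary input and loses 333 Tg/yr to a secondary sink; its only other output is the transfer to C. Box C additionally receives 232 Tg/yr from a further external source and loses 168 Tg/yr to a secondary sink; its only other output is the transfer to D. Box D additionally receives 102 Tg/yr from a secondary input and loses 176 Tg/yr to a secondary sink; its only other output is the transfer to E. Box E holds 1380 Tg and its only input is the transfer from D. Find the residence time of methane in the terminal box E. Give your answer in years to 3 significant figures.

Box A: F(A→B) = (234 + 279) − 74.2 = 438.80 Tg/yr.
Box B: F(B→C) = (438.80 + 210) − 333 = 315.80 Tg/yr.
Box C: F(C→D) = (315.80 + 232) − 168 = 379.80 Tg/yr.
Box D: F(D→E) = (379.80 + 102) − 176 = 305.80 Tg/yr.
Box E throughput = its input = 305.80 Tg/yr; τ = 1380 / 305.80 = 4.513 yr.

4.51 yr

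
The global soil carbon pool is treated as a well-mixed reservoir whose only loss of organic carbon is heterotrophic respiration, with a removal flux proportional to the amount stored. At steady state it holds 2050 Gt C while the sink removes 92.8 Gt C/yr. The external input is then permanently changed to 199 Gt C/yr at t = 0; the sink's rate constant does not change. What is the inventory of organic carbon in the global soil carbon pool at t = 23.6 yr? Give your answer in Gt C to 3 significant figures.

Residence time τ = M₀/F₀ = 22.09 yr. The eventual steady state is M_∞ = M₀·(F₁/F₀) = 2050 × 199/92.8 = 4396.0 Gt C.
The anomaly ΔM(t) = M(t) − M_∞ decays as ΔM₀·e^(−t/τ) with ΔM₀ = 2050 − 4396.0 = −2346 Gt C.
At t = 23.6 yr, e^(−t/τ) = e^(−1.068) = 0.3436, so ΔM = −806.0 Gt C and M = 4396.0 − 806.0 = 3590.0 Gt C.

3590 Gt C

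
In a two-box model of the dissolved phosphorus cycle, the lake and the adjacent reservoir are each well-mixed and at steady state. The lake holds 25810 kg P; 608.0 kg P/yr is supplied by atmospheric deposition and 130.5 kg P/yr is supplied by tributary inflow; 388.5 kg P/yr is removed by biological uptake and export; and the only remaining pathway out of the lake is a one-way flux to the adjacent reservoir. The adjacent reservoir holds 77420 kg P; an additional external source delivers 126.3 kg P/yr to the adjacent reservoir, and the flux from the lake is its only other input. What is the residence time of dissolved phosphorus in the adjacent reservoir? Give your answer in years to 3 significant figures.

Balance the lake: ΣF_in = 608.0 + 130.5 = 738.50 kg P/yr.
Flux to the adjacent reservoir = ΣF_in − (388.5) = 350.00 kg P/yr.
Total input to the adjacent reservoir = 350.00 + 126.3 = 476.30 kg P/yr; at steady state this equals its total output.
τ = M / F = 77420 / 476.30 = 162.5 yr.

163 yr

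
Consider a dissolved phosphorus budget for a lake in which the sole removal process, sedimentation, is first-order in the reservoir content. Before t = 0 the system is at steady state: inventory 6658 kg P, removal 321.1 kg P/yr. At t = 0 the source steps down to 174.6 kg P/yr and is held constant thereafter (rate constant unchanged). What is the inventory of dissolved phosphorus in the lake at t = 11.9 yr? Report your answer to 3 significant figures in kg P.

5330 kg P

τ = M₀/F₀ = 6658/321.1 = 20.73 yr; rate constant k = 1/τ.
New steady state M_∞ = F₁/k = F₁·τ = 174.6 × 20.73 = 3620.3 kg P.
M(t) = M_∞ + (M₀ − M_∞)·e^(−t/τ); t/τ = 11.9/20.73 = 0.5739, so e^(−t/τ) = 0.5633.
M(t) = 3620.3 + 3038 × 0.5633 = 5331.5 kg P.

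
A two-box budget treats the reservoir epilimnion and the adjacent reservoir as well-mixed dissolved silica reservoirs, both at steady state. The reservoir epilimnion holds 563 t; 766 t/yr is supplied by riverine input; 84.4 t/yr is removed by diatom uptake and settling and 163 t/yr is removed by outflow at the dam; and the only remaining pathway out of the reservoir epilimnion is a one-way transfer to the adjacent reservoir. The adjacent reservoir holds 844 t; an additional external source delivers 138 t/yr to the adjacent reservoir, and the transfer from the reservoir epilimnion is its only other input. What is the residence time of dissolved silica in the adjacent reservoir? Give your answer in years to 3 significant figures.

Balance the reservoir epilimnion: ΣF_in = 766.00 t/yr.
Transfer to the adjacent reservoir = ΣF_in − (84.4 + 163) = 518.60 t/yr.
Total input to the adjacent reservoir = 518.60 + 138 = 656.60 t/yr; at steady state this equals its total output.
τ = M / F = 844 / 656.60 = 1.285 yr.

1.29 yr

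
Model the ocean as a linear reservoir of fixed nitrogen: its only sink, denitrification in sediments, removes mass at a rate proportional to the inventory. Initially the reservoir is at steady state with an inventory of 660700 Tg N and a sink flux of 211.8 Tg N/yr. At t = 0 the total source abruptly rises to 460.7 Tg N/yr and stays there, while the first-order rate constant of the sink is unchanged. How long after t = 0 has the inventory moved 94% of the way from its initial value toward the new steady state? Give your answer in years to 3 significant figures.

8780 yr

τ = M₀/F₀ = 660700/211.8 = 3119 yr.
The remaining gap fraction is e^(−t/τ); 94% covered ⇒ e^(−t/τ) = 0.0600.
t = −τ ln(0.0600) = 3119 × 2.813 = 8776 yr.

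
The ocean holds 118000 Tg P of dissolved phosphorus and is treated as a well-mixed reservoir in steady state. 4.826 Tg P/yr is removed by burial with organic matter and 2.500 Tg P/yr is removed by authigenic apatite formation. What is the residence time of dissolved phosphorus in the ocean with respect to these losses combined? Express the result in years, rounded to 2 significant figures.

16000 yr

Total removal = 4.826 + 2.500 = 7.3260 Tg P/yr.
τ = M / ΣF_out = 118000 / 7.3260 = 16110 yr.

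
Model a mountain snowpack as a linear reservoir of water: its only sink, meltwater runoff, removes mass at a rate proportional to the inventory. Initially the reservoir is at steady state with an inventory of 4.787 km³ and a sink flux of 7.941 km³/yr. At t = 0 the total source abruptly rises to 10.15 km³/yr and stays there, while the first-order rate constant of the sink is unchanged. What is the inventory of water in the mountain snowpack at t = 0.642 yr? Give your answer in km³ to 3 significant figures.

5.66 km³

Residence time τ = M₀/F₀ = 0.6028 yr. The eventual steady state is M_∞ = M₀·(F₁/F₀) = 4.787 × 10.15/7.941 = 6.1186 km³.
The anomaly ΔM(t) = M(t) − M_∞ decays as ΔM₀·e^(−t/τ) with ΔM₀ = 4.787 − 6.1186 = −1.332 km³.
At t = 0.642 yr, e^(−t/τ) = e^(−1.065) = 0.3447, so ΔM = −0.4591 km³ and M = 6.1186 − 0.4591 = 5.6596 km³.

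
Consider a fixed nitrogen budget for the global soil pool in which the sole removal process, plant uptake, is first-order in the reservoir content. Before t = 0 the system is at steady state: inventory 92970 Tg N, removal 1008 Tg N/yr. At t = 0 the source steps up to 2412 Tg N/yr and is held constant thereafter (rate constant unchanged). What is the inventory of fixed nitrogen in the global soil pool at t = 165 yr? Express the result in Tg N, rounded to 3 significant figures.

201000 Tg N

Residence time τ = M₀/F₀ = 92.23 yr. The eventual steady state is M_∞ = M₀·(F₁/F₀) = 92970 × 2412/1008 = 222460 Tg N.
The anomaly ΔM(t) = M(t) − M_∞ decays as ΔM₀·e^(−t/τ) with ΔM₀ = 92970 − 222460 = −129500 Tg N.
At t = 165 yr, e^(−t/τ) = e^(−1.789) = 0.1671, so ΔM = −21640 Tg N and M = 222460 − 21640 = 200820 Tg N.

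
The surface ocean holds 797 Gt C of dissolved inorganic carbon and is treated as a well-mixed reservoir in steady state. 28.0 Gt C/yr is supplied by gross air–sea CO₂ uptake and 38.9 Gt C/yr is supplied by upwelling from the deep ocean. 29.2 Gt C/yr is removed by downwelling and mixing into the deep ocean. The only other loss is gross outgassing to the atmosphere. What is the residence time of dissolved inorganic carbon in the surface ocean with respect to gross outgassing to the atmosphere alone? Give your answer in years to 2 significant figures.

21 yr

At steady state ΣF_in = ΣF_out.
ΣF_in = 28.0 + 38.9 = 66.900 Gt C/yr.
Gross outgassing to the atmosphere flux = ΣF_in − (29.2) = 66.900 − 29.20 = 37.70 Gt C/yr.
τ = M / F = 797 / 37.70 = 21.14 yr.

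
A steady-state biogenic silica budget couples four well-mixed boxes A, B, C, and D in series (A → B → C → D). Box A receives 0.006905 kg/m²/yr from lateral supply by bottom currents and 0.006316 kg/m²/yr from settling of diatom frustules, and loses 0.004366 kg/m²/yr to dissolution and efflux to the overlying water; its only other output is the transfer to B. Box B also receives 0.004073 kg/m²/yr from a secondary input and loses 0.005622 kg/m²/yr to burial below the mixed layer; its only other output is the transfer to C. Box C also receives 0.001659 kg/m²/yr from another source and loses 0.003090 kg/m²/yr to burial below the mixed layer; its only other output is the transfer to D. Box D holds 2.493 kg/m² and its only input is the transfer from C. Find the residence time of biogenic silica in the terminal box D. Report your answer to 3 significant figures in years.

Box A: F(A→B) = (0.006905 + 0.006316) − 0.004366 = 0.0088550 kg/m²/yr.
Box B: F(B→C) = (0.0088550 + 0.004073) − 0.005622 = 0.0073060 kg/m²/yr.
Box C: F(C→D) = (0.0073060 + 0.001659) − 0.003090 = 0.0058750 kg/m²/yr.
Box D throughput = its input = 0.0058750 kg/m²/yr; τ = 2.493 / 0.0058750 = 424.3 yr.

424 yr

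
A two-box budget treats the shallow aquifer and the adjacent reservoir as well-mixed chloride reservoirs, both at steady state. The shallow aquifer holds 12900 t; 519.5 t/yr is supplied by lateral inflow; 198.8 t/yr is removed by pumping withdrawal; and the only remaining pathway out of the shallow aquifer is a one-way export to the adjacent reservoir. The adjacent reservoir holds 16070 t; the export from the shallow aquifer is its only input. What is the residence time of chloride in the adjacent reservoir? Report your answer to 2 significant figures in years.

50 yr

Balance the shallow aquifer: ΣF_in = 519.50 t/yr.
Export to the adjacent reservoir = ΣF_in − (198.8) = 320.70 t/yr.
At steady state the output of the adjacent reservoir equals its input, 320.70 t/yr.
τ = M / F = 16070 / 320.70 = 50.11 yr.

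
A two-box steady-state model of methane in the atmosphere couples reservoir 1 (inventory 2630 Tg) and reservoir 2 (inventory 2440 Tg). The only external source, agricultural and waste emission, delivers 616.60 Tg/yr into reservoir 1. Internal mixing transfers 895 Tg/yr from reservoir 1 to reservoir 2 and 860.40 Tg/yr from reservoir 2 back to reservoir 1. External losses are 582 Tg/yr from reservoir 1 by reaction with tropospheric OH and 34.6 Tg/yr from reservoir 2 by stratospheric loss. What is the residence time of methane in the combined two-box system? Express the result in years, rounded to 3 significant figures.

Treat the two boxes together as one reservoir: the mixing fluxes between them are internal recycling, so τ = ΣM / Σ(external losses).
M_total = 2630 + 2440 = 5070.0 Tg.
ΣF_external_out = 582 + 34.6 = 616.60 Tg/yr.
τ = M_total / ΣF_ext = 5070.0 / 616.60 = 8.223 yr.

8.22 yr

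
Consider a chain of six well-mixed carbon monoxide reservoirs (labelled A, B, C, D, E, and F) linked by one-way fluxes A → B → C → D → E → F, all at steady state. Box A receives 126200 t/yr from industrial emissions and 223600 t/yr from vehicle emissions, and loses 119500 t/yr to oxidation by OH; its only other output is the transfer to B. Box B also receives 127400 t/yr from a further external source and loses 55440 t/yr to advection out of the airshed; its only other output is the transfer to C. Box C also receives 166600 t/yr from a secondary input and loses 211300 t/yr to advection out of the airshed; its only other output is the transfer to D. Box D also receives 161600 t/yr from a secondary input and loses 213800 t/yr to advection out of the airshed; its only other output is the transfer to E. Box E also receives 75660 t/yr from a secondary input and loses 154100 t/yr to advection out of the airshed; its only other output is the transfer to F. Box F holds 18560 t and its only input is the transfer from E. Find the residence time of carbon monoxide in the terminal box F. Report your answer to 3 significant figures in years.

0.146 yr

Box A: F(A→B) = (126200 + 223600) − 119500 = 230300 t/yr.
Box B: F(B→C) = (230300 + 127400) − 55440 = 302260 t/yr.
Box C: F(C→D) = (302260 + 166600) − 211300 = 257560 t/yr.
Box D: F(D→E) = (257560 + 161600) − 213800 = 205360 t/yr.
Box E: F(E→F) = (205360 + 75660) − 154100 = 126920 t/yr.
Box F throughput = its input = 126920 t/yr; τ = 18560 / 126920 = 0.1462 yr.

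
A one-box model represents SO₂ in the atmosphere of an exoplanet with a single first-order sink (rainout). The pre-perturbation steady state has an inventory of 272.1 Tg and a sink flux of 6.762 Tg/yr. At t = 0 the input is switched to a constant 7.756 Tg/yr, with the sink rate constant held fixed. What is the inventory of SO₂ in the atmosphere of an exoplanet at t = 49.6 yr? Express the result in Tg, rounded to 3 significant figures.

τ = M₀/F₀ = 272.1/6.762 = 40.24 yr; rate constant k = 1/τ.
New steady state M_∞ = F₁/k = F₁·τ = 7.756 × 40.24 = 312.10 Tg.
M(t) = M_∞ + (M₀ − M_∞)·e^(−t/τ); t/τ = 49.6/40.24 = 1.233, so e^(−t/τ) = 0.2915.
M(t) = 312.10 − 40.00 × 0.2915 = 300.44 Tg.

300 Tg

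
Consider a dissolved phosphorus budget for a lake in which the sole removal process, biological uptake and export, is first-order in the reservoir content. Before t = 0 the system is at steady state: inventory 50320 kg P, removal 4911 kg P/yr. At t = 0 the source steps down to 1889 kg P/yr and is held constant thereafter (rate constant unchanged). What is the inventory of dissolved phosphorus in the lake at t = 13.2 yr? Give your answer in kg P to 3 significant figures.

27900 kg P

Residence time τ = M₀/F₀ = 10.25 yr. The eventual steady state is M_∞ = M₀·(F₁/F₀) = 50320 × 1889/4911 = 19355 kg P.
The anomaly ΔM(t) = M(t) − M_∞ decays as ΔM₀·e^(−t/τ) with ΔM₀ = 50320 − 19355 = 30960 kg P.
At t = 13.2 yr, e^(−t/τ) = e^(−1.288) = 0.2758, so ΔM = 8538 kg P and M = 19355 + 8538 = 27894 kg P.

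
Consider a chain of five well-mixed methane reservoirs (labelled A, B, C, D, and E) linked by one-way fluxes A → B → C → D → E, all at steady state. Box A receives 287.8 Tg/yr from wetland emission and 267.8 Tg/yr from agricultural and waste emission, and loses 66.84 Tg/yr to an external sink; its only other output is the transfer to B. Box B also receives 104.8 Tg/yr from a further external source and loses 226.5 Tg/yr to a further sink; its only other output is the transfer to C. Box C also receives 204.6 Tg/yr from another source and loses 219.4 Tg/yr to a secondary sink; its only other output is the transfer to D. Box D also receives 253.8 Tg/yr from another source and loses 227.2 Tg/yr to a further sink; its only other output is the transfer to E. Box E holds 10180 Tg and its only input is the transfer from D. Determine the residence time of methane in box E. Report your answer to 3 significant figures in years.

Box A: F(A→B) = (287.8 + 267.8) − 66.84 = 488.76 Tg/yr.
Box B: F(B→C) = (488.76 + 104.8) − 226.5 = 367.06 Tg/yr.
Box C: F(C→D) = (367.06 + 204.6) − 219.4 = 352.26 Tg/yr.
Box D: F(D→E) = (352.26 + 253.8) − 227.2 = 378.86 Tg/yr.
Box E throughput = its input = 378.86 Tg/yr; τ = 10180 / 378.86 = 26.87 yr.

26.9 yr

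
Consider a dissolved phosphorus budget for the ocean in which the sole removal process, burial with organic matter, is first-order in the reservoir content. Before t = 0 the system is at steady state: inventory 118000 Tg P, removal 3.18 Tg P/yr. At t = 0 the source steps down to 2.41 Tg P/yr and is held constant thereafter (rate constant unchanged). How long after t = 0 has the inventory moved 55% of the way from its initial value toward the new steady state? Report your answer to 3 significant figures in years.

τ = M₀/F₀ = 118000/3.18 = 37110 yr.
The remaining gap fraction is e^(−t/τ); 55% covered ⇒ e^(−t/τ) = 0.450.
t = −τ ln(0.450) = 37110 × 0.7985 = 29630 yr.

29600 yr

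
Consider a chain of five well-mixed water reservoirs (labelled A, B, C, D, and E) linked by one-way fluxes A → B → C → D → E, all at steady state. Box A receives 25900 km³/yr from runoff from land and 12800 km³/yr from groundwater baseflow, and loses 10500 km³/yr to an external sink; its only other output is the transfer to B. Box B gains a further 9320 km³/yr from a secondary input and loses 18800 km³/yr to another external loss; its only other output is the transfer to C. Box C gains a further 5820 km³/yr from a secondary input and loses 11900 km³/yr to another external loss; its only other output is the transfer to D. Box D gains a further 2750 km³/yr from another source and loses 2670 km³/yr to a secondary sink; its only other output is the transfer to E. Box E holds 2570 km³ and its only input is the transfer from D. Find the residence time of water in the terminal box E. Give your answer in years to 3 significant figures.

Box A: F(A→B) = (25900 + 12800) − 10500 = 28200 km³/yr.
Box B: F(B→C) = (28200 + 9320) − 18800 = 18720 km³/yr.
Box C: F(C→D) = (18720 + 5820) − 11900 = 12640 km³/yr.
Box D: F(D→E) = (12640 + 2750) − 2670 = 12720 km³/yr.
Box E throughput = its input = 12720 km³/yr; τ = 2570 / 12720 = 0.2020 yr.

0.202 yr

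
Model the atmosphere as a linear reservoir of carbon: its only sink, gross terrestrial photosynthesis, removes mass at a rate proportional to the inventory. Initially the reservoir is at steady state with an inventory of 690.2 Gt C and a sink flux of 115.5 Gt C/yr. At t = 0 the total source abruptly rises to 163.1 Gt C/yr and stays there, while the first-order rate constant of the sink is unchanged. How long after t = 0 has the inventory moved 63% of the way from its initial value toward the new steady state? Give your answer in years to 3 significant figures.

5.94 yr

τ = M₀/F₀ = 690.2/115.5 = 5.976 yr.
The remaining gap fraction is e^(−t/τ); 63% covered ⇒ e^(−t/τ) = 0.370.
t = −τ ln(0.370) = 5.976 × 0.9943 = 5.941 yr.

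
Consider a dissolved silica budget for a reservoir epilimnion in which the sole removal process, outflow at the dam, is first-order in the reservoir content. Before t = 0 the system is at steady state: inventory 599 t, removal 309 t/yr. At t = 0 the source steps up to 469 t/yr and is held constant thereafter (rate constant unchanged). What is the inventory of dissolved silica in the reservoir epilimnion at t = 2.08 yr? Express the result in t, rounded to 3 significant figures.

803 t

Residence time τ = M₀/F₀ = 1.939 yr. The eventual steady state is M_∞ = M₀·(F₁/F₀) = 599 × 469/309 = 909.16 t.
The anomaly ΔM(t) = M(t) − M_∞ decays as ΔM₀·e^(−t/τ) with ΔM₀ = 599 − 909.16 = −310.2 t.
At t = 2.08 yr, e^(−t/τ) = e^(−1.073) = 0.3420, so ΔM = −106.1 t and M = 909.16 − 106.1 = 803.09 t.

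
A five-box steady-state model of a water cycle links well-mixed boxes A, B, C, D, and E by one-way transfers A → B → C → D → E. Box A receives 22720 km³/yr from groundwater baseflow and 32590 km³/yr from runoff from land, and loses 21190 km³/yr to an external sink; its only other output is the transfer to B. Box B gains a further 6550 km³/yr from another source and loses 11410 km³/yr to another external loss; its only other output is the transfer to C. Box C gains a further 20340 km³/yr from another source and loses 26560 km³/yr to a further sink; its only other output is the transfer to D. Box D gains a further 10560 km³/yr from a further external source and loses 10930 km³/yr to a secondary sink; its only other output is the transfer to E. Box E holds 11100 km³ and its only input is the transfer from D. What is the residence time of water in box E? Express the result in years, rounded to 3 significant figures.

Box A: F(A→B) = (22720 + 32590) − 21190 = 34120 km³/yr.
Box B: F(B→C) = (34120 + 6550) − 11410 = 29260 km³/yr.
Box C: F(C→D) = (29260 + 20340) − 26560 = 23040 km³/yr.
Box D: F(D→E) = (23040 + 10560) − 10930 = 22670 km³/yr.
Box E throughput = its input = 22670 km³/yr; τ = 11100 / 22670 = 0.4896 yr.

0.490 yr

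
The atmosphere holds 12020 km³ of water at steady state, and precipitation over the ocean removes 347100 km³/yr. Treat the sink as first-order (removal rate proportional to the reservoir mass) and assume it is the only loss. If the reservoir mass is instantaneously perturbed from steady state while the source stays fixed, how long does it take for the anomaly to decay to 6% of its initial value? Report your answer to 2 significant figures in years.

For a linear reservoir the anomaly decays as exp(−t/τ) with τ = M/F = 12020/347100 = 0.03463 yr.
exp(−t/τ) = 0.06 ⇒ t = −τ ln(0.06) = 0.03463 × 2.813 = 0.09743 yr.

0.097 yr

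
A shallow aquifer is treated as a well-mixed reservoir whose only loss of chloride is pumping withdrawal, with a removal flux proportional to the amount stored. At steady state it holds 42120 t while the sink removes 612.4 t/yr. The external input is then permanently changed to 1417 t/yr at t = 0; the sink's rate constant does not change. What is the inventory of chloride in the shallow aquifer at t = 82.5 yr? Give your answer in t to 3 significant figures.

The sink rate constant is k = F₀/M₀ = 612.4/42120 = 0.01454 yr⁻¹.
Solving dM/dt = F₁ − kM with M(0) = M₀ gives M(t) = F₁/k + (M₀ − F₁/k)·e^(−kt).
F₁/k = 1417/0.01454 = 97459 t; kt = 0.01454 × 82.5 = 1.200, e^(−kt) = 0.3013.
M(82.5) = 97459 + (42120 − 97459) × 0.3013 = 97459 − 16680 = 80783 t.

80800 t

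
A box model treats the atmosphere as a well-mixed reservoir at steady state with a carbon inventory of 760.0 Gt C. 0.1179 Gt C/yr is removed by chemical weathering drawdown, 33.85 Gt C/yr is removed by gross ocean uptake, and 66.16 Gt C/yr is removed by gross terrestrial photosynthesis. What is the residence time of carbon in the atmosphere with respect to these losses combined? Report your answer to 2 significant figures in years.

Total removal = 0.1179 + 33.85 + 66.16 = 100.13 Gt C/yr.
τ = M / ΣF_out = 760.0 / 100.13 = 7.590 yr.

7.6 yr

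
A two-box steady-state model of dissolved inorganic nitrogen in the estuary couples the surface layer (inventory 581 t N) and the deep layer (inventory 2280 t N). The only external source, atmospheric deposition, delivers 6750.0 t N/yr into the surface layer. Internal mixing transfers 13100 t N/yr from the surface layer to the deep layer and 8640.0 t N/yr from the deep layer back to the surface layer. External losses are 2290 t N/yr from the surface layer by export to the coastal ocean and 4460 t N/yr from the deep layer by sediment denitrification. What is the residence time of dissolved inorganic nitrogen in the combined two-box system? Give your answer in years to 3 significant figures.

0.424 yr

Treat the two boxes together as one reservoir: the mixing fluxes between them are internal recycling, so τ = ΣM / Σ(external losses).
M_total = 581 + 2280 = 2861.0 t N.
ΣF_external_out = 2290 + 4460 = 6750.0 t N/yr.
τ = M_total / ΣF_ext = 2861.0 / 6750.0 = 0.4239 yr.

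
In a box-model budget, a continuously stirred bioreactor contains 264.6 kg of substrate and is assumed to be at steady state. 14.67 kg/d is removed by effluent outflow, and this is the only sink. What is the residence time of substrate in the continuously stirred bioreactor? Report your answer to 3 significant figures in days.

18.0 d

τ = M / F = 264.6 / 14.67 = 18.04 d.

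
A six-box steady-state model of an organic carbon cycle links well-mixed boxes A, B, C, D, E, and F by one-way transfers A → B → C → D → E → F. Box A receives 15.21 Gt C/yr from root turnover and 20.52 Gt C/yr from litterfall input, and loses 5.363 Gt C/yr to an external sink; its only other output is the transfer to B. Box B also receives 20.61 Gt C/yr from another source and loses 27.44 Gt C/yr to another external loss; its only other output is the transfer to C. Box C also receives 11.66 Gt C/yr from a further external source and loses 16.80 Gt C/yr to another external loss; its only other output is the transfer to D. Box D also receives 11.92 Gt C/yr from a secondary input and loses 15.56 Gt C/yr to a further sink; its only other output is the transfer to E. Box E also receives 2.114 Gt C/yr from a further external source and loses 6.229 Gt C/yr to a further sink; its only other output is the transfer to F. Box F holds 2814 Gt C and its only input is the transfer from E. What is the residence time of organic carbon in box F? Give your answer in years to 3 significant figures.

Box A: F(A→B) = (15.21 + 20.52) − 5.363 = 30.367 Gt C/yr.
Box B: F(B→C) = (30.367 + 20.61) − 27.44 = 23.537 Gt C/yr.
Box C: F(C→D) = (23.537 + 11.66) − 16.80 = 18.397 Gt C/yr.
Box D: F(D→E) = (18.397 + 11.92) − 15.56 = 14.757 Gt C/yr.
Box E: F(E→F) = (14.757 + 2.114) − 6.229 = 10.642 Gt C/yr.
Box F throughput = its input = 10.642 Gt C/yr; τ = 2814 / 10.642 = 264.4 yr.

264 yr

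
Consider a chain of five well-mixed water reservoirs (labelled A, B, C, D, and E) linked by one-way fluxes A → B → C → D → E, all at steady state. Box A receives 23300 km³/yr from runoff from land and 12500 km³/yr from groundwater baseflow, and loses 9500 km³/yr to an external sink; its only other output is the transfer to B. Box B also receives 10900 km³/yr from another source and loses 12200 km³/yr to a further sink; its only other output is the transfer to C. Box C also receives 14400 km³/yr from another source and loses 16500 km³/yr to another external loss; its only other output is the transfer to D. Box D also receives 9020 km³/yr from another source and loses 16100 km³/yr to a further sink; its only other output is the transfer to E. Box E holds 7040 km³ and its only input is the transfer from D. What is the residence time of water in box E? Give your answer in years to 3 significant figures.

Box A: F(A→B) = (23300 + 12500) − 9500 = 26300 km³/yr.
Box B: F(B→C) = (26300 + 10900) − 12200 = 25000 km³/yr.
Box C: F(C→D) = (25000 + 14400) − 16500 = 22900 km³/yr.
Box D: F(D→E) = (22900 + 9020) − 16100 = 15820 km³/yr.
Box E throughput = its input = 15820 km³/yr; τ = 7040 / 15820 = 0.4450 yr.

0.445 yr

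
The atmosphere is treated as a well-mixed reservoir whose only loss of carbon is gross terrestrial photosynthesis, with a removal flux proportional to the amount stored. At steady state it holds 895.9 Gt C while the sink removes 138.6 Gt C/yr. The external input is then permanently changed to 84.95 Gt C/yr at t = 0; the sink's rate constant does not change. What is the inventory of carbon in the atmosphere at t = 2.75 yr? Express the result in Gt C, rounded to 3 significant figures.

The sink rate constant is k = F₀/M₀ = 138.6/895.9 = 0.1547 yr⁻¹.
Solving dM/dt = F₁ − kM with M(0) = M₀ gives M(t) = F₁/k + (M₀ − F₁/k)·e^(−kt).
F₁/k = 84.95/0.1547 = 549.11 Gt C; kt = 0.1547 × 2.75 = 0.4254, e^(−kt) = 0.6535.
M(2.75) = 549.11 + (895.9 − 549.11) × 0.6535 = 549.11 + 226.6 = 775.73 Gt C.

776 Gt C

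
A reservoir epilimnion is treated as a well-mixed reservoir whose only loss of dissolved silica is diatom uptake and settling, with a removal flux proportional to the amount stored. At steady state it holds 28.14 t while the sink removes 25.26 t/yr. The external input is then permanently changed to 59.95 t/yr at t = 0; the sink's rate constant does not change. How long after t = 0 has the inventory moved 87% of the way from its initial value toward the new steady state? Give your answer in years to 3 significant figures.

2.27 yr

τ = M₀/F₀ = 28.14/25.26 = 1.114 yr.
The remaining gap fraction is e^(−t/τ); 87% covered ⇒ e^(−t/τ) = 0.130.
t = −τ ln(0.130) = 1.114 × 2.040 = 2.273 yr.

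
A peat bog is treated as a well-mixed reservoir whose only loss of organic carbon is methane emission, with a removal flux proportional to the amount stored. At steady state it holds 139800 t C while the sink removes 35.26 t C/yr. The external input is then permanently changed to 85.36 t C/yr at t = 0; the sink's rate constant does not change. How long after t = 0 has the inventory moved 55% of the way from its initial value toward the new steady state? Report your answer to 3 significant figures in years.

τ = M₀/F₀ = 139800/35.26 = 3965 yr.
The remaining gap fraction is e^(−t/τ); 55% covered ⇒ e^(−t/τ) = 0.450.
t = −τ ln(0.450) = 3965 × 0.7985 = 3166 yr.

3170 yr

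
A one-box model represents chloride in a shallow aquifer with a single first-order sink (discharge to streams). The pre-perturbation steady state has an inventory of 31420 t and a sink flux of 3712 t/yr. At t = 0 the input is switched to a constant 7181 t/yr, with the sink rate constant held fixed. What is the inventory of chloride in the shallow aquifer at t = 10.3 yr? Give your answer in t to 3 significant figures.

The sink rate constant is k = F₀/M₀ = 3712/31420 = 0.1181 yr⁻¹.
Solving dM/dt = F₁ − kM with M(0) = M₀ gives M(t) = F₁/k + (M₀ − F₁/k)·e^(−kt).
F₁/k = 7181/0.1181 = 60783 t; kt = 0.1181 × 10.3 = 1.217, e^(−kt) = 0.2962.
M(10.3) = 60783 + (31420 − 60783) × 0.2962 = 60783 − 8696 = 52087 t.

52100 t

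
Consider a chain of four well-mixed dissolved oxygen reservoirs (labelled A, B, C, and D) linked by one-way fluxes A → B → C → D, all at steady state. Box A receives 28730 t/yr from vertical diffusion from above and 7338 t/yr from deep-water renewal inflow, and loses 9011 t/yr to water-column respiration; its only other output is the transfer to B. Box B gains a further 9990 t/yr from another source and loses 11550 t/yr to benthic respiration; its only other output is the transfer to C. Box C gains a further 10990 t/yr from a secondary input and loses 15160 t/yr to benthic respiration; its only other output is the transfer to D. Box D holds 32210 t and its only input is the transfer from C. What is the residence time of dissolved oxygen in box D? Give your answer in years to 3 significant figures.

Box A: F(A→B) = (28730 + 7338) − 9011 = 27057 t/yr.
Box B: F(B→C) = (27057 + 9990) − 11550 = 25497 t/yr.
Box C: F(C→D) = (25497 + 10990) − 15160 = 21327 t/yr.
Box D throughput = its input = 21327 t/yr; τ = 32210 / 21327 = 1.510 yr.

1.51 yr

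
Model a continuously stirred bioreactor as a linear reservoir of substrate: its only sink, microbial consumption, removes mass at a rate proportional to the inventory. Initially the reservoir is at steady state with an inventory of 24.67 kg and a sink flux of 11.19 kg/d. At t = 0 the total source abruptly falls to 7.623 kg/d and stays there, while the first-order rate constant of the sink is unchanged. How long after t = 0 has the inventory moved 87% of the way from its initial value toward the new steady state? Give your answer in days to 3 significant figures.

4.50 d

τ = M₀/F₀ = 24.67/11.19 = 2.205 d.
The remaining gap fraction is e^(−t/τ); 87% covered ⇒ e^(−t/τ) = 0.130.
t = −τ ln(0.130) = 2.205 × 2.040 = 4.498 d.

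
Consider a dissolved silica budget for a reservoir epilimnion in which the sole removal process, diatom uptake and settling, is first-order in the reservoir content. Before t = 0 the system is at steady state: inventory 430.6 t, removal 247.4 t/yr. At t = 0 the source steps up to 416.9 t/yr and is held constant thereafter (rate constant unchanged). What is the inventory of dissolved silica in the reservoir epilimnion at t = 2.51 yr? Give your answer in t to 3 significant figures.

τ = M₀/F₀ = 430.6/247.4 = 1.741 yr; rate constant k = 1/τ.
New steady state M_∞ = F₁/k = F₁·τ = 416.9 × 1.741 = 725.61 t.
M(t) = M_∞ + (M₀ − M_∞)·e^(−t/τ); t/τ = 2.51/1.741 = 1.442, so e^(−t/τ) = 0.2364.
M(t) = 725.61 − 295.0 × 0.2364 = 655.87 t.

656 t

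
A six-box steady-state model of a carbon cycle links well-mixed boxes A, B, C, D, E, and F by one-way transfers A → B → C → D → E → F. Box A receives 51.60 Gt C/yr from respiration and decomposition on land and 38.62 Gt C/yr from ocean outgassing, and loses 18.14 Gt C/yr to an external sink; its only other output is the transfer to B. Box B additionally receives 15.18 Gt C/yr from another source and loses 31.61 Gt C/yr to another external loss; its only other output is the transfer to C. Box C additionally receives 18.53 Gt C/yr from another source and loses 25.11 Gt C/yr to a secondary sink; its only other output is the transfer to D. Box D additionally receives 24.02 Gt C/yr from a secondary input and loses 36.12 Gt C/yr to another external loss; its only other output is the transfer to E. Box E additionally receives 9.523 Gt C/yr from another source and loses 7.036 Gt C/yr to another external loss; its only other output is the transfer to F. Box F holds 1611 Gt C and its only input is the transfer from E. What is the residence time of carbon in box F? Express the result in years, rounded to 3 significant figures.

Box A: F(A→B) = (51.60 + 38.62) − 18.14 = 72.080 Gt C/yr.
Box B: F(B→C) = (72.080 + 15.18) − 31.61 = 55.650 Gt C/yr.
Box C: F(C→D) = (55.650 + 18.53) − 25.11 = 49.070 Gt C/yr.
Box D: F(D→E) = (49.070 + 24.02) − 36.12 = 36.970 Gt C/yr.
Box E: F(E→F) = (36.970 + 9.523) − 7.036 = 39.457 Gt C/yr.
Box F throughput = its input = 39.457 Gt C/yr; τ = 1611 / 39.457 = 40.83 yr.

40.8 yr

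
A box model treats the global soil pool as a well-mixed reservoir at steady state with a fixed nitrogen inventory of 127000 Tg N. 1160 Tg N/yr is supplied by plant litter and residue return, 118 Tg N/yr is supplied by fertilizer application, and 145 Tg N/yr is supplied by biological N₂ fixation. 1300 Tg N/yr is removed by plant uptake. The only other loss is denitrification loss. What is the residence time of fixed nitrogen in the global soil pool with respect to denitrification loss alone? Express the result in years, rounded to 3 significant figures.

At steady state ΣF_in = ΣF_out.
ΣF_in = 1160 + 118 + 145 = 1423.0 Tg N/yr.
Denitrification loss flux = ΣF_in − (1300) = 1423.0 − 1300 = 123.0 Tg N/yr.
τ = M / F = 127000 / 123.0 = 1033 yr.

1030 yr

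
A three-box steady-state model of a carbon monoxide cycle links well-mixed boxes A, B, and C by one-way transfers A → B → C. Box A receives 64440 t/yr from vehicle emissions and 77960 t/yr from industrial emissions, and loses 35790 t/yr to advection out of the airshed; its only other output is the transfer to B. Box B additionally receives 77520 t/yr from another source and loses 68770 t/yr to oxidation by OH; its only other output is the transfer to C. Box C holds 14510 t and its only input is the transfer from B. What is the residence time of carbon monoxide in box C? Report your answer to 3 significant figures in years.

0.126 yr

Box A: F(A→B) = (64440 + 77960) − 35790 = 106610 t/yr.
Box B: F(B→C) = (106610 + 77520) − 68770 = 115360 t/yr.
Box C throughput = its input = 115360 t/yr; τ = 14510 / 115360 = 0.1258 yr.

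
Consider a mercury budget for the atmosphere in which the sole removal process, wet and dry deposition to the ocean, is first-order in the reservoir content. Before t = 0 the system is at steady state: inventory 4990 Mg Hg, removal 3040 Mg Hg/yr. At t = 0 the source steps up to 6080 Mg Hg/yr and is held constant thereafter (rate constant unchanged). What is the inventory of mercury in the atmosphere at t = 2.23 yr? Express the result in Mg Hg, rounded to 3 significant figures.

8700 Mg Hg

τ = M₀/F₀ = 4990/3040 = 1.641 yr; rate constant k = 1/τ.
New steady state M_∞ = F₁/k = F₁·τ = 6080 × 1.641 = 9980.0 Mg Hg.
M(t) = M_∞ + (M₀ − M_∞)·e^(−t/τ); t/τ = 2.23/1.641 = 1.359, so e^(−t/τ) = 0.2570.
M(t) = 9980.0 − 4990 × 0.2570 = 8697.4 Mg Hg.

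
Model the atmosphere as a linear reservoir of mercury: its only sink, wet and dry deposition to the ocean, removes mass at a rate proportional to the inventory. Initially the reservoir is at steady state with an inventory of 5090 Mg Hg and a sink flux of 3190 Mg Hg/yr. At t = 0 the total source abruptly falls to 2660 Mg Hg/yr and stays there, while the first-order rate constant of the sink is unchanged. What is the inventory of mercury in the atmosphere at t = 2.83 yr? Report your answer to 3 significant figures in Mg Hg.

4390 Mg Hg

Residence time τ = M₀/F₀ = 1.596 yr. The eventual steady state is M_∞ = M₀·(F₁/F₀) = 5090 × 2660/3190 = 4244.3 Mg Hg.
The anomaly ΔM(t) = M(t) − M_∞ decays as ΔM₀·e^(−t/τ) with ΔM₀ = 5090 − 4244.3 = 845.7 Mg Hg.
At t = 2.83 yr, e^(−t/τ) = e^(−1.774) = 0.1697, so ΔM = 143.5 Mg Hg and M = 4244.3 + 143.5 = 4387.9 Mg Hg.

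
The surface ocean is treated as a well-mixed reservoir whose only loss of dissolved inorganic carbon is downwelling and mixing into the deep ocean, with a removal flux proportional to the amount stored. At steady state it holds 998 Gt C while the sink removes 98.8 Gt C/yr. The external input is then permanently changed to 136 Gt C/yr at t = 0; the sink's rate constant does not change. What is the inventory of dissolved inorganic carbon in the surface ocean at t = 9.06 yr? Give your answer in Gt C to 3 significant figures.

The sink rate constant is k = F₀/M₀ = 98.8/998 = 0.09900 yr⁻¹.
Solving dM/dt = F₁ − kM with M(0) = M₀ gives M(t) = F₁/k + (M₀ − F₁/k)·e^(−kt).
F₁/k = 136/0.09900 = 1373.8 Gt C; kt = 0.09900 × 9.06 = 0.8969, e^(−kt) = 0.4078.
M(9.06) = 1373.8 + (998 − 1373.8) × 0.4078 = 1373.8 − 153.2 = 1220.5 Gt C.

1220 Gt C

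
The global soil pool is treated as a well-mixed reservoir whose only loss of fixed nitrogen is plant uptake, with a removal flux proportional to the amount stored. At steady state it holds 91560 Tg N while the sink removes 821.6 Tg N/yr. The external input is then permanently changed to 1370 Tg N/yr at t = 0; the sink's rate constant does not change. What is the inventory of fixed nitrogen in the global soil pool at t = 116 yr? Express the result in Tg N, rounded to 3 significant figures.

131000 Tg N

The sink rate constant is k = F₀/M₀ = 821.6/91560 = 0.008973 yr⁻¹.
Solving dM/dt = F₁ − kM with M(0) = M₀ gives M(t) = F₁/k + (M₀ − F₁/k)·e^(−kt).
F₁/k = 1370/0.008973 = 152670 Tg N; kt = 0.008973 × 116 = 1.041, e^(−kt) = 0.3531.
M(116) = 152670 + (91560 − 152670) × 0.3531 = 152670 − 21580 = 131090 Tg N.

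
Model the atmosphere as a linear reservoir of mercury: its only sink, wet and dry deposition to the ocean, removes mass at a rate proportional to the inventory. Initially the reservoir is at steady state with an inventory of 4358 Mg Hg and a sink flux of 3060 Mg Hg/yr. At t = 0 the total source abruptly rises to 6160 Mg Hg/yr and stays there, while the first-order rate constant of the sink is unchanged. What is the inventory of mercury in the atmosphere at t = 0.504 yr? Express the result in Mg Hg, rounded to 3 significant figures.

τ = M₀/F₀ = 4358/3060 = 1.424 yr; rate constant k = 1/τ.
New steady state M_∞ = F₁/k = F₁·τ = 6160 × 1.424 = 8773.0 Mg Hg.
M(t) = M_∞ + (M₀ − M_∞)·e^(−t/τ); t/τ = 0.504/1.424 = 0.3539, so e^(−t/τ) = 0.7020.
M(t) = 8773.0 − 4415 × 0.7020 = 5673.9 Mg Hg.

5670 Mg Hg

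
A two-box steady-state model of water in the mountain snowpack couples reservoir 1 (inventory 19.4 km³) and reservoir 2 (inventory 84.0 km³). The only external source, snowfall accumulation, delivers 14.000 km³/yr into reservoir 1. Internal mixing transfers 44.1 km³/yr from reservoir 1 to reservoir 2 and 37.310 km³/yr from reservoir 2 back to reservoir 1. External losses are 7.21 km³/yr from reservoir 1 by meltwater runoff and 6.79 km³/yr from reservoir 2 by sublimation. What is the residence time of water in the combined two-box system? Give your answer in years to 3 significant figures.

Residence time in the combined system uses the total inventory and the total *external* removal — internal exchanges between the two boxes cancel.
M_total = 19.4 + 84.0 = 103.40 km³.
ΣF_external_out = 7.21 + 6.79 = 14.000 km³/yr.
τ = M_total / ΣF_ext = 103.40 / 14.000 = 7.386 yr.

7.39 yr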